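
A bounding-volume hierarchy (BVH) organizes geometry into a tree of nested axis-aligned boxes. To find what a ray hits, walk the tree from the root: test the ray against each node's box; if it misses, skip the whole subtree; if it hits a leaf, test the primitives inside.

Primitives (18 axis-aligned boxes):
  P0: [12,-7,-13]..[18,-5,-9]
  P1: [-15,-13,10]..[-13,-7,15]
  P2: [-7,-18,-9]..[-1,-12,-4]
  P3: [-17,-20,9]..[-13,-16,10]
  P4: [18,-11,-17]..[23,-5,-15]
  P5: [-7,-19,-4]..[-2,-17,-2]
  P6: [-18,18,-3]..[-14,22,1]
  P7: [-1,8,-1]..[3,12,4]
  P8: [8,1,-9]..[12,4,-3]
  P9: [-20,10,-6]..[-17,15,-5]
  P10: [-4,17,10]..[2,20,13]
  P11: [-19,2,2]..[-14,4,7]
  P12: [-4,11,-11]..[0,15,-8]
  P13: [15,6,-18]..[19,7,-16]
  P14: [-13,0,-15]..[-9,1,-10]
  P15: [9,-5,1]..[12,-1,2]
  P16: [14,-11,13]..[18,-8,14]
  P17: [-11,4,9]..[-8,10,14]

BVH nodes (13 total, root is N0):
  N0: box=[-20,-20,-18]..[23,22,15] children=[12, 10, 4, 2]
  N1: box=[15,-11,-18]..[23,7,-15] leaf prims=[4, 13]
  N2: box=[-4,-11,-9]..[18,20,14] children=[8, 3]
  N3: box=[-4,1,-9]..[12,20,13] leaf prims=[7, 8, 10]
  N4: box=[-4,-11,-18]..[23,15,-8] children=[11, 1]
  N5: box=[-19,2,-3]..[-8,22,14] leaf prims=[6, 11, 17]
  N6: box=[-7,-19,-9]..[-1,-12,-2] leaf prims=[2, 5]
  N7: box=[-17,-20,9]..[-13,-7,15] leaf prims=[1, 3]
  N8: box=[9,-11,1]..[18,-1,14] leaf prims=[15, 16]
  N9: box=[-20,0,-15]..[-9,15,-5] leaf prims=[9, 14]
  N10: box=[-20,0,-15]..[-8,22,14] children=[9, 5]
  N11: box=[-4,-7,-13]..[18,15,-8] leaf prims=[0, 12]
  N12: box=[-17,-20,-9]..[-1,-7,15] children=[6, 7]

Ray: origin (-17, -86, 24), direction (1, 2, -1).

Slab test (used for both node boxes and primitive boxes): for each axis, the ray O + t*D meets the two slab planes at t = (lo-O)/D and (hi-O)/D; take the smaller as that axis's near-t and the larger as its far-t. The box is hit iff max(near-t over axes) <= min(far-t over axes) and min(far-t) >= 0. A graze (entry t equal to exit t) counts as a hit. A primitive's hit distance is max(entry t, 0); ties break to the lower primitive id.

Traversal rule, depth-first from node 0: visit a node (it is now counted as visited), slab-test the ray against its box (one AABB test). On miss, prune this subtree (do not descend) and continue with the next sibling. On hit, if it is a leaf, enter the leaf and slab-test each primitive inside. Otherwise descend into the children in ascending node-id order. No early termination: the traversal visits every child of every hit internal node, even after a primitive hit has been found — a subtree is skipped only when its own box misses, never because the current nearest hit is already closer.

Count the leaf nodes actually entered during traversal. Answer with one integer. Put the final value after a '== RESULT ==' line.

Trace the traversal:
N0 x:[-3,40] y:[33,54] z:[9,42] -> hit [33,40], descend [2, 4, 10, 12]
  N2 x:[13,35] y:[75/2,53] z:[10,33] -> miss, prune
  N4 x:[13,40] y:[75/2,101/2] z:[32,42] -> hit [75/2,40], descend [1, 11]
    N1 x:[32,40] y:[75/2,93/2] z:[39,42] -> hit [39,40] leaf, test {P4@t=39, P13(miss)}
    N11 x:[13,35] y:[79/2,101/2] z:[32,37] -> miss, prune
  N10 x:[-3,9] y:[43,54] z:[10,39] -> miss, prune
  N12 x:[0,16] y:[33,79/2] z:[9,33] -> miss, prune

order=[0, 2, 4, 1, 11, 10, 12]  |boxes|=7  |leaves|=1  hit=P4

== RESULT ==
1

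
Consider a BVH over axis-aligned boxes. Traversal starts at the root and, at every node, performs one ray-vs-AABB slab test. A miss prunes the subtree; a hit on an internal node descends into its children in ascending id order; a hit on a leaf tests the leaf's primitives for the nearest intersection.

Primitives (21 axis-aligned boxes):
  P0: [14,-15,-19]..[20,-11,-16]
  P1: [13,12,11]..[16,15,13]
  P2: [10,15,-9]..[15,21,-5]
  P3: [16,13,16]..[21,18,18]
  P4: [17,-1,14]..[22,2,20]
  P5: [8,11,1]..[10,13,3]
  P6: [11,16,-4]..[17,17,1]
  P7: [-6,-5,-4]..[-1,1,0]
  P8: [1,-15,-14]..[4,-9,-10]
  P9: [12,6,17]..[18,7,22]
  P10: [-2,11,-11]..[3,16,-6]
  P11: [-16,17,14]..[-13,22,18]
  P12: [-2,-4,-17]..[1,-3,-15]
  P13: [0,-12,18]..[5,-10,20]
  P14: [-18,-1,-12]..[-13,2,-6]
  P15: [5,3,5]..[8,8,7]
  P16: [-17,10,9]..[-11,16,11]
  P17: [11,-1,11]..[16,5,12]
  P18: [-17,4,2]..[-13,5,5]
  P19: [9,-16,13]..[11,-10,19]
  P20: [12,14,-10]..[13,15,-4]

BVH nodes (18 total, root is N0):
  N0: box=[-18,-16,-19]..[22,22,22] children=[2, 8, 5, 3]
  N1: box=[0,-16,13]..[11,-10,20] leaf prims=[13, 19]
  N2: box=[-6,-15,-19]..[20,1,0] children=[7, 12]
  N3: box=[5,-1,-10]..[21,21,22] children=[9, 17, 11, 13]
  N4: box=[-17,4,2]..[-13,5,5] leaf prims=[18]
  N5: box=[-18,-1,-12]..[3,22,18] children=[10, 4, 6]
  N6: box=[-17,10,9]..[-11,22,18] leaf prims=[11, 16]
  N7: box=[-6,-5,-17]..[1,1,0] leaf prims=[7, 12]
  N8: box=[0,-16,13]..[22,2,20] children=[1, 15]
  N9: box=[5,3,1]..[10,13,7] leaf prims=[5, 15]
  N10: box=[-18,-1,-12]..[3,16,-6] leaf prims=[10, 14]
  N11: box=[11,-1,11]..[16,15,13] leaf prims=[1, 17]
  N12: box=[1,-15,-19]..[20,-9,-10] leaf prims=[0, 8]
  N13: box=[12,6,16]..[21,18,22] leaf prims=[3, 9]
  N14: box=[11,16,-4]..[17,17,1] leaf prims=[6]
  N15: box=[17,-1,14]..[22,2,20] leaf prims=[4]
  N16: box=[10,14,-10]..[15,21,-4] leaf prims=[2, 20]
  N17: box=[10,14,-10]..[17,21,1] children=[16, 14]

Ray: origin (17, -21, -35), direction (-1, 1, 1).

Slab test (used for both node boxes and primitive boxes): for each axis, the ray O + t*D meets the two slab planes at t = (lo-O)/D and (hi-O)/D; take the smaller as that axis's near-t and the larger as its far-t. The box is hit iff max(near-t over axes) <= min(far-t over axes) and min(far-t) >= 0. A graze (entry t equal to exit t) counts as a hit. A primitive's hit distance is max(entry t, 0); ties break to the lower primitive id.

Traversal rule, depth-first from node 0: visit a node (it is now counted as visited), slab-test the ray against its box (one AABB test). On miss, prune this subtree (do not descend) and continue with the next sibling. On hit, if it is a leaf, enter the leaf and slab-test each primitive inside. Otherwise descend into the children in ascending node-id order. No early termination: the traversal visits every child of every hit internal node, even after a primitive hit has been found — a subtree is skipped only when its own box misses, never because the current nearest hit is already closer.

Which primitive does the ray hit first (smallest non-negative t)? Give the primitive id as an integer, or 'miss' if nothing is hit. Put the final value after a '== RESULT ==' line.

Walk:
N0 x:[-5,35] y:[5,43] z:[16,57] -> hit [16,35], descend [2, 3, 5, 8]
  N2 x:[-3,23] y:[6,22] z:[16,35] -> hit [16,22], descend [7, 12]
    N7 x:[16,23] y:[16,22] z:[18,35] -> hit [18,22] leaf, test {P7(miss), P12@t=18}
    N12 x:[-3,16] y:[6,12] z:[16,25] -> miss, prune
  N3 x:[-4,12] y:[20,42] z:[25,57] -> miss, prune
  N5 x:[14,35] y:[20,43] z:[23,53] -> hit [23,35], descend [4, 6, 10]
    N4 x:[30,34] y:[25,26] z:[37,40] -> miss, prune
    N6 x:[28,34] y:[31,43] z:[44,53] -> miss, prune
    N10 x:[14,35] y:[20,37] z:[23,29] -> hit [23,29] leaf, test {P10(miss), P14(miss)}
  N8 x:[-5,17] y:[5,23] z:[48,55] -> miss, prune

Summary -> nodes [0, 2, 7, 12, 3, 5, 4, 6, 10, 8]; box-tests=10; leaf-entries=2; first=P12

== RESULT ==
12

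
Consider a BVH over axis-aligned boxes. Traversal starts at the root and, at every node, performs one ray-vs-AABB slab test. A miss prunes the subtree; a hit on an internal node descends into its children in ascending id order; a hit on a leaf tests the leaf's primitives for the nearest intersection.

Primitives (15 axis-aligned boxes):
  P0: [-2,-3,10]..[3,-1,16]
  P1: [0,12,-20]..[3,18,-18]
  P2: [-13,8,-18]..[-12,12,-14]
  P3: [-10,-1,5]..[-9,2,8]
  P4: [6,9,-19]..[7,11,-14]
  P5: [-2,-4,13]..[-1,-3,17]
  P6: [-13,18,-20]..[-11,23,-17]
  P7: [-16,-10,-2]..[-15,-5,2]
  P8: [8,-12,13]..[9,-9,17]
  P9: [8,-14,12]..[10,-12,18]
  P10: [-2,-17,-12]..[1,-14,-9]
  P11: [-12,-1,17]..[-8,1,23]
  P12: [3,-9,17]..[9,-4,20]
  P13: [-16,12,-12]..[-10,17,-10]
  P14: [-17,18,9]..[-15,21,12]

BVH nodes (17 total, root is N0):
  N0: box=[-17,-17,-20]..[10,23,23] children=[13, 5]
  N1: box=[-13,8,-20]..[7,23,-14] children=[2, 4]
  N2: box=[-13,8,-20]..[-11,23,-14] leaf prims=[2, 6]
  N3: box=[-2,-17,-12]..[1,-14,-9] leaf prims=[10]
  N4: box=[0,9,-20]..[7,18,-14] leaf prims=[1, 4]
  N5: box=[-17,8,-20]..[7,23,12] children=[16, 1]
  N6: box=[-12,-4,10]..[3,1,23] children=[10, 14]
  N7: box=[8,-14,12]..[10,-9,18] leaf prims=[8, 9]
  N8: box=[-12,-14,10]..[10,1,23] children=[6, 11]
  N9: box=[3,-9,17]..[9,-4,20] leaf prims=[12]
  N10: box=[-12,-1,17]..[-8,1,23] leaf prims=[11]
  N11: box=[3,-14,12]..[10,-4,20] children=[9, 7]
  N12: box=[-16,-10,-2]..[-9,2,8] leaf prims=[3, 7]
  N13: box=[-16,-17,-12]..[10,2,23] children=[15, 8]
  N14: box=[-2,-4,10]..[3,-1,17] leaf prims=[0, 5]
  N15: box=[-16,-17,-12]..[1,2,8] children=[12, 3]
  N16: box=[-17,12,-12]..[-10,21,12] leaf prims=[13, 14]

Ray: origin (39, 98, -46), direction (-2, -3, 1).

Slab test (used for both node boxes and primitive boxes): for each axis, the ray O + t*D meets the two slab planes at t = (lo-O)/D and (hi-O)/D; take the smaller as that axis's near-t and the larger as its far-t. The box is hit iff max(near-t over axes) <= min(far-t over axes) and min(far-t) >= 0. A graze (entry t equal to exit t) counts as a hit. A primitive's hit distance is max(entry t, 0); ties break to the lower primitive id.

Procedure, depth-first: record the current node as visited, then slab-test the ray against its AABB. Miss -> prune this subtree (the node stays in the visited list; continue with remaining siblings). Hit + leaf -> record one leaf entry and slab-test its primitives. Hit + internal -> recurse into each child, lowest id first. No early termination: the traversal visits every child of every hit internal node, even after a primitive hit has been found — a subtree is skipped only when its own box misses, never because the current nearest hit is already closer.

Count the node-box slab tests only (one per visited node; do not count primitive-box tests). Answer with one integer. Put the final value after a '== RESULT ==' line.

Traverse from the root:
N0 x:[29/2,28] y:[25,115/3] z:[26,69] -> hit [26,28], descend [5, 13]
  N5 x:[16,28] y:[25,30] z:[26,58] -> hit [26,28], descend [1, 16]
    N1 x:[16,26] y:[25,30] z:[26,32] -> hit [26,26], descend [2, 4]
      N2 x:[25,26] y:[25,30] z:[26,32] -> hit [26,26] leaf, test {P2(miss), P6@t=26}
      N4 x:[16,39/2] y:[80/3,89/3] z:[26,32] -> miss, prune
    N16 x:[49/2,28] y:[77/3,86/3] z:[34,58] -> miss, prune
  N13 x:[29/2,55/2] y:[32,115/3] z:[34,69] -> miss, prune

Summary -> nodes [0, 5, 1, 2, 4, 16, 13]; box-tests=7; leaf-entries=1; first=P6

== RESULT ==
7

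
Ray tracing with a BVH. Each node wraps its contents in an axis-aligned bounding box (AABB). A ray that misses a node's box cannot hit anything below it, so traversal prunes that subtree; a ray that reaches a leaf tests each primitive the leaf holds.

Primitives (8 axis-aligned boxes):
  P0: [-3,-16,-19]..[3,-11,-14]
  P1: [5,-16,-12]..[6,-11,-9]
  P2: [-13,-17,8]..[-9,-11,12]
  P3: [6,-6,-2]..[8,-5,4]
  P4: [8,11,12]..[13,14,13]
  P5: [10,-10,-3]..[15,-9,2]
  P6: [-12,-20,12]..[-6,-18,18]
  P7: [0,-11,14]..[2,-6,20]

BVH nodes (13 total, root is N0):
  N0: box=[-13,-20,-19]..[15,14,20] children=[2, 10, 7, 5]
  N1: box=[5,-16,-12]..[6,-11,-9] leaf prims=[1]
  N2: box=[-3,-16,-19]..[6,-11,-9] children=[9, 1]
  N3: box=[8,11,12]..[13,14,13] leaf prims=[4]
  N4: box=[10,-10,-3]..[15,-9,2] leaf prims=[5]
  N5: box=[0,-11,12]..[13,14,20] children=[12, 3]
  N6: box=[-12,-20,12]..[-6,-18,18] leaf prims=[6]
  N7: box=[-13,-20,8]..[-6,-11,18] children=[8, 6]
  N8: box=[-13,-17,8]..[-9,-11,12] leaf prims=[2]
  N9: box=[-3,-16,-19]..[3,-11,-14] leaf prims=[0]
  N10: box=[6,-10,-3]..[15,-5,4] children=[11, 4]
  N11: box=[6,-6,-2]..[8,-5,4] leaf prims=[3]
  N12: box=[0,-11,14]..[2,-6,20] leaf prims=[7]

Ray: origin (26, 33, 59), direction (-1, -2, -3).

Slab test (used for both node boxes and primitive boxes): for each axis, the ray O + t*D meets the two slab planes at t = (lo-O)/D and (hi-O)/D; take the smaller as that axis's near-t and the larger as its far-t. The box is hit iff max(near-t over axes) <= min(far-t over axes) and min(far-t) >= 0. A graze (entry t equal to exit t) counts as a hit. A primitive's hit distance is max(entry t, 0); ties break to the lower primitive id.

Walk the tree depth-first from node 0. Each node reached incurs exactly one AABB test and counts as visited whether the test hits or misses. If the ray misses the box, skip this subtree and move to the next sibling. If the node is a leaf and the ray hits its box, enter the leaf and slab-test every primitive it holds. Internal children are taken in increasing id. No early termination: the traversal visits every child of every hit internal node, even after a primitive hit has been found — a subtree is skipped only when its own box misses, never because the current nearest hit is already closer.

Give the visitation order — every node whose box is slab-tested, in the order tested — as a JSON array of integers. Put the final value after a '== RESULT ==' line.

Trace the traversal:
N0 x:[11,39] y:[19/2,53/2] z:[13,26] -> hit [13,26], descend [2, 5, 7, 10]
  N2 x:[20,29] y:[22,49/2] z:[68/3,26] -> hit [68/3,49/2], descend [1, 9]
    N1 x:[20,21] y:[22,49/2] z:[68/3,71/3] -> miss, prune
    N9 x:[23,29] y:[22,49/2] z:[73/3,26] -> hit [73/3,49/2] leaf, test {P0@t=73/3}
  N5 x:[13,26] y:[19/2,22] z:[13,47/3] -> hit [13,47/3], descend [3, 12]
    N3 x:[13,18] y:[19/2,11] z:[46/3,47/3] -> miss, prune
    N12 x:[24,26] y:[39/2,22] z:[13,15] -> miss, prune
  N7 x:[32,39] y:[22,53/2] z:[41/3,17] -> miss, prune
  N10 x:[11,20] y:[19,43/2] z:[55/3,62/3] -> hit [19,20], descend [4, 11]
    N4 x:[11,16] y:[21,43/2] z:[19,62/3] -> miss, prune
    N11 x:[18,20] y:[19,39/2] z:[55/3,61/3] -> hit [19,39/2] leaf, test {P3@t=19}

Summary -> nodes [0, 2, 1, 9, 5, 3, 12, 7, 10, 4, 11]; box-tests=11; leaf-entries=2; first=P3

== RESULT ==
[0, 2, 1, 9, 5, 3, 12, 7, 10, 4, 11]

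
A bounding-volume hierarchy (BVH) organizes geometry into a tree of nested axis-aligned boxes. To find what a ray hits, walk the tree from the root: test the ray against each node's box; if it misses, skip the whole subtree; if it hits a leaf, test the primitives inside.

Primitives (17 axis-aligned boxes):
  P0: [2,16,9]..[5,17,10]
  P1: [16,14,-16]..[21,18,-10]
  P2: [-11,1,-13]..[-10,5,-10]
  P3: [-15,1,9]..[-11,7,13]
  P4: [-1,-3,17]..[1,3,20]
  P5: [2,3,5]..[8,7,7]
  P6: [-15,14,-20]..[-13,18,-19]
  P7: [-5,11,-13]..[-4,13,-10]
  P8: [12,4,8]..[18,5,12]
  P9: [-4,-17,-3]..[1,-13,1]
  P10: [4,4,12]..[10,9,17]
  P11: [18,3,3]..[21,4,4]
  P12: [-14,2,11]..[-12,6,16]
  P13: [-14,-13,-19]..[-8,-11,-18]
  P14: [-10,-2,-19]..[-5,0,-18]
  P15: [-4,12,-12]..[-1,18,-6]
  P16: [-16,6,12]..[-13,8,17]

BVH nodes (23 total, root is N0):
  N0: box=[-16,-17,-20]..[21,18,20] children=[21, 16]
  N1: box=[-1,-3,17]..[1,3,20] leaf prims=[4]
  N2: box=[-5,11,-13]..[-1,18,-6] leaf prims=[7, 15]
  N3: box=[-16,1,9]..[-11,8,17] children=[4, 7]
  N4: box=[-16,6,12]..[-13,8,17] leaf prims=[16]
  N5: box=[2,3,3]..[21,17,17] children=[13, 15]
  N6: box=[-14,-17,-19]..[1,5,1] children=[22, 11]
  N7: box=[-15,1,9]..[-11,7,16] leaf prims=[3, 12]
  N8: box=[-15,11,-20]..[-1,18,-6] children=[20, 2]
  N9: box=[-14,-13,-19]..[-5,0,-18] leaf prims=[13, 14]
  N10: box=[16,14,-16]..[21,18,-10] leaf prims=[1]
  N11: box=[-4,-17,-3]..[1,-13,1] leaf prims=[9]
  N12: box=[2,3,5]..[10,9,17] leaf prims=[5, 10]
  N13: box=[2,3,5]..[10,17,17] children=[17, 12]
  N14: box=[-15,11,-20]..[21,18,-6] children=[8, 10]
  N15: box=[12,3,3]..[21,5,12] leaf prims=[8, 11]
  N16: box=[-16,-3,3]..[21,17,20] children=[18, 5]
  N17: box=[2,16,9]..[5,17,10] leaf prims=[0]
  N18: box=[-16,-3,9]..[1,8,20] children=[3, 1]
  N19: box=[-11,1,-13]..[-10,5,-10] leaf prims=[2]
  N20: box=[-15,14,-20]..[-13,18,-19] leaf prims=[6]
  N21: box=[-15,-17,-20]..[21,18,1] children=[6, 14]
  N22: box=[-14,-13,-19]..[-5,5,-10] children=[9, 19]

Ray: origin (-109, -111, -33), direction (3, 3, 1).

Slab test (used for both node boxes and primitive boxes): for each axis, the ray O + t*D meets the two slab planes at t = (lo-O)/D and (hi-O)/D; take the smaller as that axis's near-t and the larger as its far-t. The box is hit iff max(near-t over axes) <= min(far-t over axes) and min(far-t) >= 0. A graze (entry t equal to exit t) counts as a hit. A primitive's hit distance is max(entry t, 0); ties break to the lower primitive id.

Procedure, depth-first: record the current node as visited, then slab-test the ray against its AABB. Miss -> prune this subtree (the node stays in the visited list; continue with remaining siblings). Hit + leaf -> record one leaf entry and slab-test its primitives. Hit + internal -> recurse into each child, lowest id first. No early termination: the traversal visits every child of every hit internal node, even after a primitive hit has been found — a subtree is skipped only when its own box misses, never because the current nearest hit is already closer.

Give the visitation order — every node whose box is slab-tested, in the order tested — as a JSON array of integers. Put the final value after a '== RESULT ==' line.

Trace the traversal:
N0 x:[31,130/3] y:[94/3,43] z:[13,53] -> hit [94/3,43], descend [16, 21]
  N16 x:[31,130/3] y:[36,128/3] z:[36,53] -> hit [36,128/3], descend [5, 18]
    N5 x:[37,130/3] y:[38,128/3] z:[36,50] -> hit [38,128/3], descend [13, 15]
      N13 x:[37,119/3] y:[38,128/3] z:[38,50] -> hit [38,119/3], descend [12, 17]
        N12 x:[37,119/3] y:[38,40] z:[38,50] -> hit [38,119/3] leaf, test {P5@t=38, P10(miss)}
        N17 x:[37,38] y:[127/3,128/3] z:[42,43] -> miss, prune
      N15 x:[121/3,130/3] y:[38,116/3] z:[36,45] -> miss, prune
    N18 x:[31,110/3] y:[36,119/3] z:[42,53] -> miss, prune
  N21 x:[94/3,130/3] y:[94/3,43] z:[13,34] -> hit [94/3,34], descend [6, 14]
    N6 x:[95/3,110/3] y:[94/3,116/3] z:[14,34] -> hit [95/3,34], descend [11, 22]
      N11 x:[35,110/3] y:[94/3,98/3] z:[30,34] -> miss, prune
      N22 x:[95/3,104/3] y:[98/3,116/3] z:[14,23] -> miss, prune
    N14 x:[94/3,130/3] y:[122/3,43] z:[13,27] -> miss, prune

Visited [0, 16, 5, 13, 12, 17, 15, 18, 21, 6, 11, 22, 14]. Tests: 13 box, 1 leaf. Nearest: P5.

== RESULT ==
[0, 16, 5, 13, 12, 17, 15, 18, 21, 6, 11, 22, 14]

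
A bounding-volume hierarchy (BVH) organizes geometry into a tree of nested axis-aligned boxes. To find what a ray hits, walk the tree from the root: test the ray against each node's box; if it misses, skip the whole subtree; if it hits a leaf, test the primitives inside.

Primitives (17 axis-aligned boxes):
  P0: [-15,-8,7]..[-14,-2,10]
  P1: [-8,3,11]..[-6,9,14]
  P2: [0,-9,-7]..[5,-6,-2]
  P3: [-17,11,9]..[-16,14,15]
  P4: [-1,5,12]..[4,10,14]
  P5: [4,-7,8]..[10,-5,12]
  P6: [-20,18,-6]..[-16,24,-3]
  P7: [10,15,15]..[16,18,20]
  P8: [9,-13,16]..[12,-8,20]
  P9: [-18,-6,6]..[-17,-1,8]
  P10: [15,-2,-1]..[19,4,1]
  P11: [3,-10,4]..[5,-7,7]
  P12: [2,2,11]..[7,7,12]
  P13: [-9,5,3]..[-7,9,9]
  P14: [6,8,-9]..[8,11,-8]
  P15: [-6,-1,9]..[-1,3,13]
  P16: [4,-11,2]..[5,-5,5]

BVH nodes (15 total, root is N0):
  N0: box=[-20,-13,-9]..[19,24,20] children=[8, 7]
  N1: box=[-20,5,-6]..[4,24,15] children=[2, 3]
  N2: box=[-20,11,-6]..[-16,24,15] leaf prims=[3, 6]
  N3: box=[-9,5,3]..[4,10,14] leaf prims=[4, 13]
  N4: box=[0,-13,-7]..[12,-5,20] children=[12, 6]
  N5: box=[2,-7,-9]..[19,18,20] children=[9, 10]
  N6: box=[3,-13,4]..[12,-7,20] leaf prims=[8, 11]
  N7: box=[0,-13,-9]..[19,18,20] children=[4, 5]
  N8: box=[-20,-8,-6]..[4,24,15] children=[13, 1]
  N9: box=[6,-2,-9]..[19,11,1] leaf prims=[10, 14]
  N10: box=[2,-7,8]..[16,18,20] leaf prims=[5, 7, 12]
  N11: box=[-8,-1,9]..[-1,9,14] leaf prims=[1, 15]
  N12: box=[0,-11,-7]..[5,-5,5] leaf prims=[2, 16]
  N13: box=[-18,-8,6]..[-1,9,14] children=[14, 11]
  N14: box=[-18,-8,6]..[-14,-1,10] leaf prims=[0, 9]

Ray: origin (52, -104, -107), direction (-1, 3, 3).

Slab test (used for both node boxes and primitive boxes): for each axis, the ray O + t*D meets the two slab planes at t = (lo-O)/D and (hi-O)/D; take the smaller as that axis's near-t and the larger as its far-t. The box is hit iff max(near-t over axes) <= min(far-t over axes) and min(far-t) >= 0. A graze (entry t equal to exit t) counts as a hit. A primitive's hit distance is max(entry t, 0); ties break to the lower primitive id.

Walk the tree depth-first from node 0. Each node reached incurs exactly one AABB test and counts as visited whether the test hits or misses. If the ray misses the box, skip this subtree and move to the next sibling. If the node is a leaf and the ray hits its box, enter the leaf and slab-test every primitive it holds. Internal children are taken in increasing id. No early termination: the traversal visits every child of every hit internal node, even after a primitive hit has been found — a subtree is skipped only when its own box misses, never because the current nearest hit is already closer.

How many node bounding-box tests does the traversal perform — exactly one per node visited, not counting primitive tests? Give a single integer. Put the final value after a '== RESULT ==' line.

Traverse from the root:
N0 x:[33,72] y:[91/3,128/3] z:[98/3,127/3] -> hit [33,127/3], descend [7, 8]
  N7 x:[33,52] y:[91/3,122/3] z:[98/3,127/3] -> hit [33,122/3], descend [4, 5]
    N4 x:[40,52] y:[91/3,33] z:[100/3,127/3] -> miss, prune
    N5 x:[33,50] y:[97/3,122/3] z:[98/3,127/3] -> hit [33,122/3], descend [9, 10]
      N9 x:[33,46] y:[34,115/3] z:[98/3,36] -> hit [34,36] leaf, test {P10@t=106/3, P14(miss)}
      N10 x:[36,50] y:[97/3,122/3] z:[115/3,127/3] -> hit [115/3,122/3] leaf, test {P5(miss), P7@t=122/3, P12(miss)}
  N8 x:[48,72] y:[32,128/3] z:[101/3,122/3] -> miss, prune

order=[0, 7, 4, 5, 9, 10, 8]  |boxes|=7  |leaves|=2  hit=P10

== RESULT ==
7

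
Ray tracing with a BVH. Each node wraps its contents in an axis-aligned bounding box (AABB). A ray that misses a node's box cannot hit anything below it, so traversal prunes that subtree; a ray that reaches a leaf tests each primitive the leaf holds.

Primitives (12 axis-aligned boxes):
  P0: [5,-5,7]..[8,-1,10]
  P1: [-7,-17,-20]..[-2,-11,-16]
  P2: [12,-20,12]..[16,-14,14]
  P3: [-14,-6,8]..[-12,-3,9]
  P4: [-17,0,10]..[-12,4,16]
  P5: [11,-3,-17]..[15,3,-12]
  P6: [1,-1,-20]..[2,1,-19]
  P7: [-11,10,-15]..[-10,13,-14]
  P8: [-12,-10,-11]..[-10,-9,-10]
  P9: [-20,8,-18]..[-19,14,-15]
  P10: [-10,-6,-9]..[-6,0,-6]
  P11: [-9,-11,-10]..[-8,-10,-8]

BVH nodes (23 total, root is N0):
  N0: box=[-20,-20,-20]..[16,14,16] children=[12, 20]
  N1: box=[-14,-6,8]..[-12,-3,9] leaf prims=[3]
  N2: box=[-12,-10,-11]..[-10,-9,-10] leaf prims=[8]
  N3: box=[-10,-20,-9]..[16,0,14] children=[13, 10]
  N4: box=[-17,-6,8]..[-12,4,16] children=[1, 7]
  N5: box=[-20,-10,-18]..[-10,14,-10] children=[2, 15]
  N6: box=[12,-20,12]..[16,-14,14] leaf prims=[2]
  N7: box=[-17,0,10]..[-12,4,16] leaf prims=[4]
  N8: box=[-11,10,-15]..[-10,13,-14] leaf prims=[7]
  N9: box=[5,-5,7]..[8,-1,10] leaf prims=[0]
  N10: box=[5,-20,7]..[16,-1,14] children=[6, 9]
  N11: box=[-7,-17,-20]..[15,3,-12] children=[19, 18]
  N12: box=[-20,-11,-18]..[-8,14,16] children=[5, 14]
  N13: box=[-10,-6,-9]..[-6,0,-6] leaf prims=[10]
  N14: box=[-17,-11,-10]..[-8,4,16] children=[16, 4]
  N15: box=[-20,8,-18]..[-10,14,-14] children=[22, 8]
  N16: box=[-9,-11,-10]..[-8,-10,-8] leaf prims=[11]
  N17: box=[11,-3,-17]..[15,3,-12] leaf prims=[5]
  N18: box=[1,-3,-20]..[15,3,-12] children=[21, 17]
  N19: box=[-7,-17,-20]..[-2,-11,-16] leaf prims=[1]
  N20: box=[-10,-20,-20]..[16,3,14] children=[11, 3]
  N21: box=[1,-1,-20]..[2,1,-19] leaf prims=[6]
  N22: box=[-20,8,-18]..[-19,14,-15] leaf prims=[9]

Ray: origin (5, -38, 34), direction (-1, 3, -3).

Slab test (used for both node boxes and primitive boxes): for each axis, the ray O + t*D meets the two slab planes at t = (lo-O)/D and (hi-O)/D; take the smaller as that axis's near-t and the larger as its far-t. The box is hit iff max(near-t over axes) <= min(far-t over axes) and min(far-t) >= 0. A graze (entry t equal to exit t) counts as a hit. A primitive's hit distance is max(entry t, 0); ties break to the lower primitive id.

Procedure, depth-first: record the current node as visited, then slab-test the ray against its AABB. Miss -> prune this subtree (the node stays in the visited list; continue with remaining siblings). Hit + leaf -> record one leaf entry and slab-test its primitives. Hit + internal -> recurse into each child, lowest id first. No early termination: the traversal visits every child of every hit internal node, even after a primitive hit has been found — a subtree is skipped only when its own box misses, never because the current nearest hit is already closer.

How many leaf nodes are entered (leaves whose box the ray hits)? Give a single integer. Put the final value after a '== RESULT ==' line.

Walk:
N0 x:[-11,25] y:[6,52/3] z:[6,18] -> hit [6,52/3], descend [12, 20]
  N12 x:[13,25] y:[9,52/3] z:[6,52/3] -> hit [13,52/3], descend [5, 14]
    N5 x:[15,25] y:[28/3,52/3] z:[44/3,52/3] -> hit [15,52/3], descend [2, 15]
      N2 x:[15,17] y:[28/3,29/3] z:[44/3,15] -> miss, prune
      N15 x:[15,25] y:[46/3,52/3] z:[16,52/3] -> hit [16,52/3], descend [8, 22]
        N8 x:[15,16] y:[16,17] z:[16,49/3] -> hit [16,16] leaf, test {P7@t=16}
        N22 x:[24,25] y:[46/3,52/3] z:[49/3,52/3] -> miss, prune
    N14 x:[13,22] y:[9,14] z:[6,44/3] -> hit [13,14], descend [4, 16]
      N4 x:[17,22] y:[32/3,14] z:[6,26/3] -> miss, prune
      N16 x:[13,14] y:[9,28/3] z:[14,44/3] -> miss, prune
  N20 x:[-11,15] y:[6,41/3] z:[20/3,18] -> hit [20/3,41/3], descend [3, 11]
    N3 x:[-11,15] y:[6,38/3] z:[20/3,43/3] -> hit [20/3,38/3], descend [10, 13]
      N10 x:[-11,0] y:[6,37/3] z:[20/3,9] -> miss, prune
      N13 x:[11,15] y:[32/3,38/3] z:[40/3,43/3] -> miss, prune
    N11 x:[-10,12] y:[7,41/3] z:[46/3,18] -> miss, prune

order=[0, 12, 5, 2, 15, 8, 22, 14, 4, 16, 20, 3, 10, 13, 11]  |boxes|=15  |leaves|=1  hit=P7

== RESULT ==
1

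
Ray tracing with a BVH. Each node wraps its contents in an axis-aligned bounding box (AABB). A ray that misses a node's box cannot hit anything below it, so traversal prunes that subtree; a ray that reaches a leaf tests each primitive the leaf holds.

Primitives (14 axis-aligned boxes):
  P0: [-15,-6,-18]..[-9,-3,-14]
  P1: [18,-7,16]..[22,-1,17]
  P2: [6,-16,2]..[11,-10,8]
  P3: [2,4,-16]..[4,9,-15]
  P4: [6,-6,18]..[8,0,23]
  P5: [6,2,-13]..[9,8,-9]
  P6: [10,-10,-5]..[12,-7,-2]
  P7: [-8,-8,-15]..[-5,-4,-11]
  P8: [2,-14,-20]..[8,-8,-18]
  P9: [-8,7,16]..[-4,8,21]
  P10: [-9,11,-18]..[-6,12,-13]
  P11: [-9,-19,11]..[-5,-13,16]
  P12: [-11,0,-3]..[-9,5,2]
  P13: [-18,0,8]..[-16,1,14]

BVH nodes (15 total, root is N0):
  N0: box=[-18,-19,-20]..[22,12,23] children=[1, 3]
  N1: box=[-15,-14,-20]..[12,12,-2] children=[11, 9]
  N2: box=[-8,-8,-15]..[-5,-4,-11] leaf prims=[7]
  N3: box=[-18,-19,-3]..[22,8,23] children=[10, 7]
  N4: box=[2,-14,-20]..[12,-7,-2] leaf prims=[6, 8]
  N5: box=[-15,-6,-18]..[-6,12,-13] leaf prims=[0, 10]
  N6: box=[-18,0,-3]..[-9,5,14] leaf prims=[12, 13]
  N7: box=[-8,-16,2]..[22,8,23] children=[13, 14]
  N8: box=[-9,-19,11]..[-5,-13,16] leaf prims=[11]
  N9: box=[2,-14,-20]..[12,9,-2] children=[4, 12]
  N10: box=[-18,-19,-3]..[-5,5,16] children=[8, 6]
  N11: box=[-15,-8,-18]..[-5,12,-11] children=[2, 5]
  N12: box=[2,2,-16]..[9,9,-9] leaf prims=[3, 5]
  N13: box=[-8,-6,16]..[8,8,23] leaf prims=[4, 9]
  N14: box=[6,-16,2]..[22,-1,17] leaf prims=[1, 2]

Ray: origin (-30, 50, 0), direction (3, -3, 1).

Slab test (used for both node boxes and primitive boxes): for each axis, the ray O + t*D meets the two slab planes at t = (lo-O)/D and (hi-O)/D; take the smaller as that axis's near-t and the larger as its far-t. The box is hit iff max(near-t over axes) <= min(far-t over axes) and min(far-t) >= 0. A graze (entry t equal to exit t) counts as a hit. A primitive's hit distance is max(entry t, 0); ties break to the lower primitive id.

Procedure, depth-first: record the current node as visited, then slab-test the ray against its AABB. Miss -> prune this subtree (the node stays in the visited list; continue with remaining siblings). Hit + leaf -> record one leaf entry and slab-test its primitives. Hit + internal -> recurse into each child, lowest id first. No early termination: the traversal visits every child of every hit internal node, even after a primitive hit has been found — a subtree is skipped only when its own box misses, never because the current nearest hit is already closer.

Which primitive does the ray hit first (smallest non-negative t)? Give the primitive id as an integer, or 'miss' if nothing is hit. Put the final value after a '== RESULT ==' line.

Walk:
N0 x:[4,52/3] y:[38/3,23] z:[-20,23] -> hit [38/3,52/3], descend [1, 3]
  N1 x:[5,14] y:[38/3,64/3] z:[-20,-2] -> miss, prune
  N3 x:[4,52/3] y:[14,23] z:[-3,23] -> hit [14,52/3], descend [7, 10]
    N7 x:[22/3,52/3] y:[14,22] z:[2,23] -> hit [14,52/3], descend [13, 14]
      N13 x:[22/3,38/3] y:[14,56/3] z:[16,23] -> miss, prune
      N14 x:[12,52/3] y:[17,22] z:[2,17] -> hit [17,17] leaf, test {P1@t=17, P2(miss)}
    N10 x:[4,25/3] y:[15,23] z:[-3,16] -> miss, prune

Summary -> nodes [0, 1, 3, 7, 13, 14, 10]; box-tests=7; leaf-entries=1; first=P1

== RESULT ==
1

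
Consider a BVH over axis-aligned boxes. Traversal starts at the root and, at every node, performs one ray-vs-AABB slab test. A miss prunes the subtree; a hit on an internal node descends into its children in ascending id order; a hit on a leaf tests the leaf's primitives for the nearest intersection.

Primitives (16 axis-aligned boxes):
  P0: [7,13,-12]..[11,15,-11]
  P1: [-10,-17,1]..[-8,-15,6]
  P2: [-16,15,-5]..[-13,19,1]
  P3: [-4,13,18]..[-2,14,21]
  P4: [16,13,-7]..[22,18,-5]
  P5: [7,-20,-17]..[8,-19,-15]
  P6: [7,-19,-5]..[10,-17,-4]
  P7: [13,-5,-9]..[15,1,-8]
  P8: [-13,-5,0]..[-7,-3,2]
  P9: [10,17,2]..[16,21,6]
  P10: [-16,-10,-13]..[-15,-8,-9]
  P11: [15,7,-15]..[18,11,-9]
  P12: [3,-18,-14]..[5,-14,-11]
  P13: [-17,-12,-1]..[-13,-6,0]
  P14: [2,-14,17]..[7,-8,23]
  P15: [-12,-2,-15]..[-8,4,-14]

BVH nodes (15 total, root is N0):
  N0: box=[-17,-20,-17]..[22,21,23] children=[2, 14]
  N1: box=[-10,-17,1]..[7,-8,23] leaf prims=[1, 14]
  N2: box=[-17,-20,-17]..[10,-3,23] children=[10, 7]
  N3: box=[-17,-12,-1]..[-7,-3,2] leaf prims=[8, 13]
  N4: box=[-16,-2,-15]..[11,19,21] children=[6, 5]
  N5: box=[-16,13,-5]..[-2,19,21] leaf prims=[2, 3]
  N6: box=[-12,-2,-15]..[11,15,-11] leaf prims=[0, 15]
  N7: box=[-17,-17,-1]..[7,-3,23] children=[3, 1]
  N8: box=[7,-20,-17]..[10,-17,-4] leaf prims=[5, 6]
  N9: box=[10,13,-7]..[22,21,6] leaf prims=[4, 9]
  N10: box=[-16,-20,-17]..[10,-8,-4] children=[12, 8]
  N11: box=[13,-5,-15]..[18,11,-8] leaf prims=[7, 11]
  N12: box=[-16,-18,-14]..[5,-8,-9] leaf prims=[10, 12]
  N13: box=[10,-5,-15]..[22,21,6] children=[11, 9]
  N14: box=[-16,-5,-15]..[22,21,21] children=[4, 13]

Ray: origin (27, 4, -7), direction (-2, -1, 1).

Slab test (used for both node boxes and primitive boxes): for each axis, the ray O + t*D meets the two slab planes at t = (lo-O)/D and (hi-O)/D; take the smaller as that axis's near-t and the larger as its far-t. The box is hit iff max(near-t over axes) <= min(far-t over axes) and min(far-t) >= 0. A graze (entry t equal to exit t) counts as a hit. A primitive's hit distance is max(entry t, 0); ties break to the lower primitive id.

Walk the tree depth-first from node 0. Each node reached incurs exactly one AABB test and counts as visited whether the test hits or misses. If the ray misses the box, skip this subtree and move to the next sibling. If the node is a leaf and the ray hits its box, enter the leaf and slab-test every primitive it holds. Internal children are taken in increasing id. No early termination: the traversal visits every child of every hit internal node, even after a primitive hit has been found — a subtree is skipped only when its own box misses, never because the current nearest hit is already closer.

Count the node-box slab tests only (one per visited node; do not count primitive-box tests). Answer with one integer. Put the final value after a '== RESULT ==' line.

Traverse from the root:
N0 x:[5/2,22] y:[-17,24] z:[-10,30] -> hit [5/2,22], descend [2, 14]
  N2 x:[17/2,22] y:[7,24] z:[-10,30] -> hit [17/2,22], descend [7, 10]
    N7 x:[10,22] y:[7,21] z:[6,30] -> hit [10,21], descend [1, 3]
      N1 x:[10,37/2] y:[12,21] z:[8,30] -> hit [12,37/2] leaf, test {P1(miss), P14(miss)}
      N3 x:[17,22] y:[7,16] z:[6,9] -> miss, prune
    N10 x:[17/2,43/2] y:[12,24] z:[-10,3] -> miss, prune
  N14 x:[5/2,43/2] y:[-17,9] z:[-8,28] -> hit [5/2,9], descend [4, 13]
    N4 x:[8,43/2] y:[-15,6] z:[-8,28] -> miss, prune
    N13 x:[5/2,17/2] y:[-17,9] z:[-8,13] -> hit [5/2,17/2], descend [9, 11]
      N9 x:[5/2,17/2] y:[-17,-9] z:[0,13] -> miss, prune
      N11 x:[9/2,7] y:[-7,9] z:[-8,-1] -> miss, prune

11 AABB tests over nodes [0, 2, 7, 1, 3, 10, 14, 4, 13, 9, 11]; 1 leaf entered; closest miss.

== RESULT ==
11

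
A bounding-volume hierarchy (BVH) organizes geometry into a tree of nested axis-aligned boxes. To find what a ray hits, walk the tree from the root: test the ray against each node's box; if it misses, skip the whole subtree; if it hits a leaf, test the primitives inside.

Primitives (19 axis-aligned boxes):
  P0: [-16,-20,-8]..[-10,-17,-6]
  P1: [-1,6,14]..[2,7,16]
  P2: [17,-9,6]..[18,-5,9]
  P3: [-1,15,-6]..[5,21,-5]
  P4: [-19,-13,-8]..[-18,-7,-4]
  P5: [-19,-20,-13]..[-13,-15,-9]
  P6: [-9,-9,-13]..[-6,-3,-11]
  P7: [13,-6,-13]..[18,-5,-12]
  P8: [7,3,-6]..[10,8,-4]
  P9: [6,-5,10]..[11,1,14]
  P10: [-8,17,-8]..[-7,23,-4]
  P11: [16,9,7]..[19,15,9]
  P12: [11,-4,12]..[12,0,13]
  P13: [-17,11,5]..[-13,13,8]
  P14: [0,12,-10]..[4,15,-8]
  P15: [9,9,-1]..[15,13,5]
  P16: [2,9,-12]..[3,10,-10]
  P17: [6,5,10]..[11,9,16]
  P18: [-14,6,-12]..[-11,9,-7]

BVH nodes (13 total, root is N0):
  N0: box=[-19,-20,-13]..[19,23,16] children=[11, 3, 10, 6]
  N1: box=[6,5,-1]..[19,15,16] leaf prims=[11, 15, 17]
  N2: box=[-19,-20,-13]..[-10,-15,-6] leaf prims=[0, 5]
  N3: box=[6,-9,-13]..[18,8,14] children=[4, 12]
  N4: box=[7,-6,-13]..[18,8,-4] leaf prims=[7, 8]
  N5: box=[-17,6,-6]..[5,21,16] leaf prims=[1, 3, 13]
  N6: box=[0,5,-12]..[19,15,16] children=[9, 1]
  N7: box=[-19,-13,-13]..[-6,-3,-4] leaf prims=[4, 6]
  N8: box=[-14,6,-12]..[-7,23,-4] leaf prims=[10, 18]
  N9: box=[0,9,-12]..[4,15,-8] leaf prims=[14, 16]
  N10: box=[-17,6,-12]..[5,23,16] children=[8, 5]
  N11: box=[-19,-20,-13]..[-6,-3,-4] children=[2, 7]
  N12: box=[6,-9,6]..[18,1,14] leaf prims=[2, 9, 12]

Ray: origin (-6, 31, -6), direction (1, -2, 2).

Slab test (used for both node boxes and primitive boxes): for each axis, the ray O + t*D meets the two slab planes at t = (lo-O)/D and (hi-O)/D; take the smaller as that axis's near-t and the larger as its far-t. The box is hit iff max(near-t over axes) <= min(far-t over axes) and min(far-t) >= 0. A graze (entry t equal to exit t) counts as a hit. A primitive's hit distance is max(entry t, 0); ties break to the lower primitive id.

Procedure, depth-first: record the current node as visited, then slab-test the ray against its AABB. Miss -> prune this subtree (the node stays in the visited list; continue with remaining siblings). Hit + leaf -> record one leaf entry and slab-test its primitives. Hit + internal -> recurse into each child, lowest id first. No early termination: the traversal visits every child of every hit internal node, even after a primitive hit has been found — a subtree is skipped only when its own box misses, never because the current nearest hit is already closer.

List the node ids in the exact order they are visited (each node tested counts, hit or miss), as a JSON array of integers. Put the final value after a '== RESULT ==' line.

Traverse from the root:
N0 x:[-13,25] y:[4,51/2] z:[-7/2,11] -> hit [4,11], descend [3, 6, 10, 11]
  N3 x:[12,24] y:[23/2,20] z:[-7/2,10] -> miss, prune
  N6 x:[6,25] y:[8,13] z:[-3,11] -> hit [8,11], descend [1, 9]
    N1 x:[12,25] y:[8,13] z:[5/2,11] -> miss, prune
    N9 x:[6,10] y:[8,11] z:[-3,-1] -> miss, prune
  N10 x:[-11,11] y:[4,25/2] z:[-3,11] -> hit [4,11], descend [5, 8]
    N5 x:[-11,11] y:[5,25/2] z:[0,11] -> hit [5,11] leaf, test {P1(miss), P3(miss), P13(miss)}
    N8 x:[-8,-1] y:[4,25/2] z:[-3,1] -> miss, prune
  N11 x:[-13,0] y:[17,51/2] z:[-7/2,1] -> miss, prune

9 AABB tests over nodes [0, 3, 6, 1, 9, 10, 5, 8, 11]; 1 leaf entered; closest miss.

== RESULT ==
[0, 3, 6, 1, 9, 10, 5, 8, 11]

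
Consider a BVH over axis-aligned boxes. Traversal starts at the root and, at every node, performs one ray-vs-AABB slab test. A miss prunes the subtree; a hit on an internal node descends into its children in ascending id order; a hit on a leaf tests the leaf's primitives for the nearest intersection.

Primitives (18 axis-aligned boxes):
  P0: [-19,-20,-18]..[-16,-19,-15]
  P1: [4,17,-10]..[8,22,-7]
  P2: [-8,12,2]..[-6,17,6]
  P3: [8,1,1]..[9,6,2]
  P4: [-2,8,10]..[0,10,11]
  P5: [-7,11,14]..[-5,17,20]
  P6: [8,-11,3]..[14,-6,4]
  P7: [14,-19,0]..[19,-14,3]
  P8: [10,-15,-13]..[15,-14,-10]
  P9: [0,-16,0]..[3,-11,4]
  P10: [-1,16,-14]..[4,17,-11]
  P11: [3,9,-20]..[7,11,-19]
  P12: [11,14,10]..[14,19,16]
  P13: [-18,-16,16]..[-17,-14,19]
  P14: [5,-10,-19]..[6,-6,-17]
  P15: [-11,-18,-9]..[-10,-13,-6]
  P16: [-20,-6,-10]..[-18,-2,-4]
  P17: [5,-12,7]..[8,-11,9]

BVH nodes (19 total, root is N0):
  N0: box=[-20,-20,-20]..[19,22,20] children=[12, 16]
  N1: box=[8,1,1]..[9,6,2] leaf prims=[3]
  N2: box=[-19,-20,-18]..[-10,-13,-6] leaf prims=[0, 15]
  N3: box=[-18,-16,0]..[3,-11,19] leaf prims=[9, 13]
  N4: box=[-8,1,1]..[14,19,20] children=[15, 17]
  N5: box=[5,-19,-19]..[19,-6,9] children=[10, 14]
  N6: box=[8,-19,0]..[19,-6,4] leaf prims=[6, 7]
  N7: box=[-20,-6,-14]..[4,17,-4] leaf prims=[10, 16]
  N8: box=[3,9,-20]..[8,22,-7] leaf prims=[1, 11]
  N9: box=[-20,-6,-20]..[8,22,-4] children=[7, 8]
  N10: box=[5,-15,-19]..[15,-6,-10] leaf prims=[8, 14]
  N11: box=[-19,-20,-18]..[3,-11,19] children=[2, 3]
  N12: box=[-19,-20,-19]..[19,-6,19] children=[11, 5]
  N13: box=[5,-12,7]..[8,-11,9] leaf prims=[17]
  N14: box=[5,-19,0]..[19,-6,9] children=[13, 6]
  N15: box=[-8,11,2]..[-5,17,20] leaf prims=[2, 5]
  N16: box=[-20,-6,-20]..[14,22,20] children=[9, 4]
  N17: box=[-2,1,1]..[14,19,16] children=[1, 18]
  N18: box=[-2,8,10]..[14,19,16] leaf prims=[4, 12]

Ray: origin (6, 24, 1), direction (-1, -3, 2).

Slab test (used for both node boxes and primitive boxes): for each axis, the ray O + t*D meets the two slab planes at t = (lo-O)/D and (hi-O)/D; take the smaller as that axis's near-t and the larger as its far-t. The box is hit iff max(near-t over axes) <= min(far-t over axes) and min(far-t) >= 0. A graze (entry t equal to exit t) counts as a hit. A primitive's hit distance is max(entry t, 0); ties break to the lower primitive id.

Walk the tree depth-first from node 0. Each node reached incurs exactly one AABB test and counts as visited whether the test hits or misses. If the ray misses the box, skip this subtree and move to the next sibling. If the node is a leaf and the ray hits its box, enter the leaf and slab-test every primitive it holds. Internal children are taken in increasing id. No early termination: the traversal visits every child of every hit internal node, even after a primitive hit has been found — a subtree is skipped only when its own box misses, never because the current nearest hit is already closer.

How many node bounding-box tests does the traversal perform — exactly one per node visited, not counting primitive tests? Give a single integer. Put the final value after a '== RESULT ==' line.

Traverse from the root:
N0 x:[-13,26] y:[2/3,44/3] z:[-21/2,19/2] -> hit [2/3,19/2], descend [12, 16]
  N12 x:[-13,25] y:[10,44/3] z:[-10,9] -> miss, prune
  N16 x:[-8,26] y:[2/3,10] z:[-21/2,19/2] -> hit [2/3,19/2], descend [4, 9]
    N4 x:[-8,14] y:[5/3,23/3] z:[0,19/2] -> hit [5/3,23/3], descend [15, 17]
      N15 x:[11,14] y:[7/3,13/3] z:[1/2,19/2] -> miss, prune
      N17 x:[-8,8] y:[5/3,23/3] z:[0,15/2] -> hit [5/3,15/2], descend [1, 18]
        N1 x:[-3,-2] y:[6,23/3] z:[0,1/2] -> miss, prune
        N18 x:[-8,8] y:[5/3,16/3] z:[9/2,15/2] -> hit [9/2,16/3] leaf, test {P4(miss), P12(miss)}
    N9 x:[-2,26] y:[2/3,10] z:[-21/2,-5/2] -> miss, prune

Visited [0, 12, 16, 4, 15, 17, 1, 18, 9]. Tests: 9 box, 1 leaf. Nearest: miss.

== RESULT ==
9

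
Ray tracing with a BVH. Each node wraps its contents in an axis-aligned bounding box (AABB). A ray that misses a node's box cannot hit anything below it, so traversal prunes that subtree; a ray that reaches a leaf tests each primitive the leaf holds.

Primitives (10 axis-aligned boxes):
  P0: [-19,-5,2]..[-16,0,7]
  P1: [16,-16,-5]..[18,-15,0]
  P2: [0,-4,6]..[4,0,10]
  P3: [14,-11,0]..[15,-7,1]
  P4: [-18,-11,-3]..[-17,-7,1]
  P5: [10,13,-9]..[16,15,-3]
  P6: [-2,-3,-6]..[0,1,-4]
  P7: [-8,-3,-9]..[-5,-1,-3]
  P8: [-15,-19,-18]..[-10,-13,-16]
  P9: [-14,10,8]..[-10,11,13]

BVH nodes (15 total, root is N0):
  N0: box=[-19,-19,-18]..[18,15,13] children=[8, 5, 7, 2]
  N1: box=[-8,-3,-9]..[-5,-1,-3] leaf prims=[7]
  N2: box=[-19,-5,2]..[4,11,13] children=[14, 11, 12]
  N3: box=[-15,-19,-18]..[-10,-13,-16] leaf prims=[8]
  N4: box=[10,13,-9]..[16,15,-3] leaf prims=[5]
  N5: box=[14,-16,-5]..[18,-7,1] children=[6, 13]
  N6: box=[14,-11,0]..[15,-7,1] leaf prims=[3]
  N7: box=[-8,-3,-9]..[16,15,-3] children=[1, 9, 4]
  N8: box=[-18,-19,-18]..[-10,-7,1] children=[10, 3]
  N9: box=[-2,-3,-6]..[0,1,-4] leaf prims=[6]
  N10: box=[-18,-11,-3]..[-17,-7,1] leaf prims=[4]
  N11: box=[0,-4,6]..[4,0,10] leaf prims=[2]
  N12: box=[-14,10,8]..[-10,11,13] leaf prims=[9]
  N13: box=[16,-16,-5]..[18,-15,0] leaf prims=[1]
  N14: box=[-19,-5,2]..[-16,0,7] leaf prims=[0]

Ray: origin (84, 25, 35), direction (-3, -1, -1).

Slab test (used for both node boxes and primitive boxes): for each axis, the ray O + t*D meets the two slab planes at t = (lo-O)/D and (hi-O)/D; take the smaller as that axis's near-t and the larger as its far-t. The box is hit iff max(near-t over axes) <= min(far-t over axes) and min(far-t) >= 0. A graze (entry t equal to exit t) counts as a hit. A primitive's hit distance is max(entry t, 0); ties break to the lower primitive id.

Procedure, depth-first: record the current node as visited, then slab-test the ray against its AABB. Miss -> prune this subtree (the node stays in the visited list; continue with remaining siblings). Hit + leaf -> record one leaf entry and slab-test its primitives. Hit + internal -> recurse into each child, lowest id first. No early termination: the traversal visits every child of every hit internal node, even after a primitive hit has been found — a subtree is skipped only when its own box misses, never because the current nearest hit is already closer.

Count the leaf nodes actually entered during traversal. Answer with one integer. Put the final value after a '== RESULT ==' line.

Traverse from the root:
N0 x:[22,103/3] y:[10,44] z:[22,53] -> hit [22,103/3], descend [2, 5, 7, 8]
  N2 x:[80/3,103/3] y:[14,30] z:[22,33] -> hit [80/3,30], descend [11, 12, 14]
    N11 x:[80/3,28] y:[25,29] z:[25,29] -> hit [80/3,28] leaf, test {P2@t=80/3}
    N12 x:[94/3,98/3] y:[14,15] z:[22,27] -> miss, prune
    N14 x:[100/3,103/3] y:[25,30] z:[28,33] -> miss, prune
  N5 x:[22,70/3] y:[32,41] z:[34,40] -> miss, prune
  N7 x:[68/3,92/3] y:[10,28] z:[38,44] -> miss, prune
  N8 x:[94/3,34] y:[32,44] z:[34,53] -> hit [34,34], descend [3, 10]
    N3 x:[94/3,33] y:[38,44] z:[51,53] -> miss, prune
    N10 x:[101/3,34] y:[32,36] z:[34,38] -> hit [34,34] leaf, test {P4@t=34}

Visited [0, 2, 11, 12, 14, 5, 7, 8, 3, 10]. Tests: 10 box, 2 leaf. Nearest: P2.

== RESULT ==
2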